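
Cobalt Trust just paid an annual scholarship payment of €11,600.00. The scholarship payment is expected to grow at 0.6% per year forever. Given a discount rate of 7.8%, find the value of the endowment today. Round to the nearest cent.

D₁ = D₀ × (1 + g) = €11,600.00 × 1.006 = €11,669.6000
Growing perpetuity: P = D₁ / (r − g) = €11,669.6000 / (0.078 − 0.006) = €162,077.78

€162077.78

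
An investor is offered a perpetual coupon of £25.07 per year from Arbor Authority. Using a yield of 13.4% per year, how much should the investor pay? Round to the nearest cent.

£187.09

Level perpetuity: PV = C / r = £25.07 / 0.134 = £187.09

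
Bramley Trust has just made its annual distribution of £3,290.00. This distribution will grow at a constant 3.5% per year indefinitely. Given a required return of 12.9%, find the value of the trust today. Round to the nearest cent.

D₁ = D₀ × (1 + g) = £3,290.00 × 1.035 = £3,405.1500
Growing perpetuity: P = D₁ / (r − g) = £3,405.1500 / (0.129 − 0.035) = £36,225.00

£36225.00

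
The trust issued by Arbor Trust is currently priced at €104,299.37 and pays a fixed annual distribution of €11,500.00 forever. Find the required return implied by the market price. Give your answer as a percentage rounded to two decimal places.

P = C/r ⇒ r = C/P = €11,500.00/€104,299.37 = 0.110260

11.03%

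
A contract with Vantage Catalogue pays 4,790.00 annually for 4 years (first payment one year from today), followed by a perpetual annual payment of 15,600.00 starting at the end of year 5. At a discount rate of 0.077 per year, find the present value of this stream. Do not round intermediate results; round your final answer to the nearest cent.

166552.92

PV of 4-year annuity: 4,790.00 × [1 − (1+0.077)^−4] / 0.077 = 15971.60909
Perpetuity value at year 4: 15,600.00 / 0.077 = 202597.40260
PV of perpetuity: 202597.40260 / (1+0.077)^4 = 150581.30618
Total PV = 15971.60909 + 150581.30618 = 166552.91527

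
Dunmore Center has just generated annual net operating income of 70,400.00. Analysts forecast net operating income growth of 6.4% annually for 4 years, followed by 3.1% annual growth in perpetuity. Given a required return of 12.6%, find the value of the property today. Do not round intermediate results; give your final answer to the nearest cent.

D_1 = 74905.60000
D_2 = 79699.55840
D_3 = 84800.33014
D_4 = 90227.55127
Terminal value at year 4: TV = D_4×(1+g_2)/(r−g_2) = 93024.60536/0.095 = 979206.37216
P_0 = D_1/(1+r)^1 + D_2/(1+r)^2 + D_3/(1+r)^3 + D_4/(1+r)^4 + TV/(1+r)^4
    = 66523.62345 + 62860.68858 + 59399.44285 + 56128.78081 + 609144.97916 = 854057.51485

854057.51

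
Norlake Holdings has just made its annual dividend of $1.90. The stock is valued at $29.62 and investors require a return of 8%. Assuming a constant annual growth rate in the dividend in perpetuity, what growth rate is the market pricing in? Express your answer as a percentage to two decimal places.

P = D₀(1+g)/(r−g) ⇒ P(r−g) = D₀(1+g) ⇒ g(P+D₀) = P·r − D₀
g = (P·r − D₀)/(P + D₀) = ($29.62×0.08 − $1.90) / ($29.62 + $1.90) = 0.014898

1.49%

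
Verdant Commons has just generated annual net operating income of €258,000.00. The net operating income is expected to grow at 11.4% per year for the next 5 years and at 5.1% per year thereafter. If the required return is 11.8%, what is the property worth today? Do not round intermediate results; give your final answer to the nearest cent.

D_1 = 287412.00000
D_2 = 320176.96800
D_3 = 356677.14235
D_4 = 397338.33658
D_5 = 442634.90695
Terminal value at year 5: TV = D_5×(1+g_2)/(r−g_2) = 465209.28720/0.067 = 6943422.19709
P_0 = D_1/(1+r)^1 + D_2/(1+r)^2 + D_3/(1+r)^3 + D_4/(1+r)^4 + D_5/(1+r)^5 + TV/(1+r)^5
    = 257076.92308 + 256157.14875 + 255240.66522 + 254327.46069 + 253417.52344 + 3975251.00207 = 5251470.72325

€5251470.72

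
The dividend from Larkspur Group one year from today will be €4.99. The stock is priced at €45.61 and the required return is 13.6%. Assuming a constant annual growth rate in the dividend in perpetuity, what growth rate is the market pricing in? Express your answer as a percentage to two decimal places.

P = D₁/(r−g) ⇒ g = r − D₁/P = 0.136 − €4.99/€45.61 = 0.026594

2.66%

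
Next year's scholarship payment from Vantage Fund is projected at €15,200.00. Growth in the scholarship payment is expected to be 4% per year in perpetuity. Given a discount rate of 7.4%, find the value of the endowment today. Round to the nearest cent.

Growing perpetuity: P = D₁ / (r − g) = €15,200.0000 / (0.074 − 0.04) = €447,058.82

€447058.82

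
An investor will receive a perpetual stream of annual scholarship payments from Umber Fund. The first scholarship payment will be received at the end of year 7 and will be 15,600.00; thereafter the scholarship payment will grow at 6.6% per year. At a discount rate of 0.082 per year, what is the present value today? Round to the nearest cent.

607632.58

Value at end of year 6: C₁ / (r − g) = 15,600.00 / (0.082 − 0.066) = 975,000.0000
Discount to today: PV = 975,000.0000 / (1 + 0.082)^6 = 975,000.0000 / 1.604588 = 607,632.58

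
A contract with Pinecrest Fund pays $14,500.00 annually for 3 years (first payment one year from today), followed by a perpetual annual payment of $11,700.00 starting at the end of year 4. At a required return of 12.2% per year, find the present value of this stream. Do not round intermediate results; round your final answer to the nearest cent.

$102603.72

PV of 3-year annuity: $14,500.00 × [1 − (1+0.122)^−3] / 0.122 = 34707.20985
Perpetuity value at year 3: $11,700.00 / 0.122 = 95901.63934
PV of perpetuity: 95901.63934 / (1+0.122)^3 = 67896.51140
Total PV = 34707.20985 + 67896.51140 = 102603.72125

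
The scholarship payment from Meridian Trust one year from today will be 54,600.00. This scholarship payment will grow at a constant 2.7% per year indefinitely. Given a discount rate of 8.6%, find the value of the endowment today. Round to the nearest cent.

Growing perpetuity: P = D₁ / (r − g) = 54,600.0000 / (0.086 − 0.027) = 925,423.73

925423.73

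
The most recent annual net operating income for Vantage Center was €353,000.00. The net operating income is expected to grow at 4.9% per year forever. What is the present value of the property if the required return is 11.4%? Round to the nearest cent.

€5696876.92

D₁ = D₀ × (1 + g) = €353,000.00 × 1.049 = €370,297.0000
Growing perpetuity: P = D₁ / (r − g) = €370,297.0000 / (0.114 − 0.049) = €5,696,876.92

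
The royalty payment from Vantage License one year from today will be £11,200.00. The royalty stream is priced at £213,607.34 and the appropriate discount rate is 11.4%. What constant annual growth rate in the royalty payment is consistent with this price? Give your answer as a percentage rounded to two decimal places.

6.16%

P = D₁/(r−g) ⇒ g = r − D₁/P = 0.114 − £11,200.00/£213,607.34 = 0.061567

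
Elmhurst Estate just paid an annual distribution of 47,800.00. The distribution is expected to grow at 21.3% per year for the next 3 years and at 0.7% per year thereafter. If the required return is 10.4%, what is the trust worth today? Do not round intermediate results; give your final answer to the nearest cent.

D_1 = 57981.40000
D_2 = 70331.43820
D_3 = 85312.03454
Terminal value at year 3: TV = D_3×(1+g_2)/(r−g_2) = 85909.21878/0.097 = 885662.04926
P_0 = D_1/(1+r)^1 + D_2/(1+r)^2 + D_3/(1+r)^3 + TV/(1+r)^3
    = 52519.38406 + 57704.72180 + 63402.01770 + 658204.45177 = 831830.57532

831830.58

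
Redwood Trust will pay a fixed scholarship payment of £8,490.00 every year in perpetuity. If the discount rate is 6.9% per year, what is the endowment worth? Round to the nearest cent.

Level perpetuity: PV = C / r = £8,490.00 / 0.069 = £123,043.48

£123043.48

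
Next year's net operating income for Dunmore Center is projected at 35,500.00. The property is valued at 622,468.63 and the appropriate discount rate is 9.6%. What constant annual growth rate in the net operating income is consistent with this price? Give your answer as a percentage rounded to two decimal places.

P = D₁/(r−g) ⇒ g = r − D₁/P = 0.096 − 35,500.00/622,468.63 = 0.038969

3.90%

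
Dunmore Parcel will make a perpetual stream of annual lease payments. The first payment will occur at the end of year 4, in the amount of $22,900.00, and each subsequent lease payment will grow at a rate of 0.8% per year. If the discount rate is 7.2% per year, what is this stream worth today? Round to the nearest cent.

Value at end of year 3: C₁ / (r − g) = $22,900.00 / (0.072 − 0.008) = $357,812.5000
Discount to today: PV = $357,812.5000 / (1 + 0.072)^3 = $357,812.5000 / 1.231925 = $290,449.85

$290449.85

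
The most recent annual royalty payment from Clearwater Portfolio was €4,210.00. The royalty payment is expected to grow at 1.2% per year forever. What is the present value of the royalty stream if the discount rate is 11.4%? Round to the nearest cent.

D₁ = D₀ × (1 + g) = €4,210.00 × 1.012 = €4,260.5200
Growing perpetuity: P = D₁ / (r − g) = €4,260.5200 / (0.114 − 0.012) = €41,769.80

€41769.80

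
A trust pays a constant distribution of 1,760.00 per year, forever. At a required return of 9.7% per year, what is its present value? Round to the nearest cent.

18144.33

Level perpetuity: PV = C / r = 1,760.00 / 0.097 = 18,144.33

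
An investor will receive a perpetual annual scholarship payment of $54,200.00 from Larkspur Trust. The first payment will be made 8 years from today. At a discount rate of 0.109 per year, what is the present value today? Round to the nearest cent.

Value at end of year 7: C / r = $54,200.00 / 0.109 = $497,247.7064
Discount to today: PV = $497,247.7064 / (1 + 0.109)^7 = $497,247.7064 / 2.063103 = $241,019.38

$241019.38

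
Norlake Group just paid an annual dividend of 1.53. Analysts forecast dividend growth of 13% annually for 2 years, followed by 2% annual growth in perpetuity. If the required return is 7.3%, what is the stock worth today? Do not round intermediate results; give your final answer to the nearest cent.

D_1 = 1.72890
D_2 = 1.95366
Terminal value at year 2: TV = D_2×(1+g_2)/(r−g_2) = 1.99273/0.053 = 37.59868
P_0 = D_1/(1+r)^1 + D_2/(1+r)^2 + TV/(1+r)^2
    = 1.61128 + 1.69687 + 32.65677 = 35.96491

35.96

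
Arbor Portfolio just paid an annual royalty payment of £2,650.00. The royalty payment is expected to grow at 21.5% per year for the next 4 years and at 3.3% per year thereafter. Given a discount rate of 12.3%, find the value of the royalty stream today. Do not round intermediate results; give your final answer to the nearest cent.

D_1 = 3219.75000
D_2 = 3911.99625
D_3 = 4753.07544
D_4 = 5774.98666
Terminal value at year 4: TV = D_4×(1+g_2)/(r−g_2) = 5965.56122/0.09 = 66284.01360
P_0 = D_1/(1+r)^1 + D_2/(1+r)^2 + D_3/(1+r)^3 + D_4/(1+r)^4 + TV/(1+r)^4
    = 2867.09706 + 3101.97946 + 3356.10422 + 3631.04775 + 41676.35922 = 54632.58772

£54632.59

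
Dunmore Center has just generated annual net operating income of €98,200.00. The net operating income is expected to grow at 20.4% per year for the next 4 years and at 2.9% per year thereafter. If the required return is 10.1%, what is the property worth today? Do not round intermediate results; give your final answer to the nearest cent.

€2500688.17

D_1 = 118232.80000
D_2 = 142352.29120
D_3 = 171392.15860
D_4 = 206356.15896
Terminal value at year 4: TV = D_4×(1+g_2)/(r−g_2) = 212340.48757/0.072 = 2949173.43847
P_0 = D_1/(1+r)^1 + D_2/(1+r)^2 + D_3/(1+r)^3 + D_4/(1+r)^4 + TV/(1+r)^4
    = 107386.73933 + 117432.91022 + 128418.91363 + 140432.67212 + 2007016.93908 = 2500688.17438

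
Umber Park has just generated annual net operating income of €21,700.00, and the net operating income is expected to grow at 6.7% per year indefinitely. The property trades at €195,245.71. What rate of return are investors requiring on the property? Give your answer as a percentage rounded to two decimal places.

D₁ = €21,700.00 × 1.067 = €23,153.9000
P = D₁/(r − g) ⇒ r = D₁/P + g = €23,153.9000/€195,245.71 + 0.067 = 0.118589 + 0.067 = 0.185589

18.56%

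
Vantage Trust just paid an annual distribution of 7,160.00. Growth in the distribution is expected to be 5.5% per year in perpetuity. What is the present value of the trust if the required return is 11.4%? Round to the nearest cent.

D₁ = D₀ × (1 + g) = 7,160.00 × 1.055 = 7,553.8000
Growing perpetuity: P = D₁ / (r − g) = 7,553.8000 / (0.114 − 0.055) = 128,030.51

128030.51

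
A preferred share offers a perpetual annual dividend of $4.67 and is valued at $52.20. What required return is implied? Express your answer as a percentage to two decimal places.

P = C/r ⇒ r = C/P = $4.67/$52.20 = 0.089464

8.95%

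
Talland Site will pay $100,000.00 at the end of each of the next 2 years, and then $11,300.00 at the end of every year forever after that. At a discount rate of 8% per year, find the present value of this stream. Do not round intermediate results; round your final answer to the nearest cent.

$299425.58

PV of 2-year annuity: $100,000.00 × [1 − (1+0.08)^−2] / 0.08 = 178326.47462
Perpetuity value at year 2: $11,300.00 / 0.08 = 141250.00000
PV of perpetuity: 141250.00000 / (1+0.08)^2 = 121099.10837
Total PV = 178326.47462 + 121099.10837 = 299425.58299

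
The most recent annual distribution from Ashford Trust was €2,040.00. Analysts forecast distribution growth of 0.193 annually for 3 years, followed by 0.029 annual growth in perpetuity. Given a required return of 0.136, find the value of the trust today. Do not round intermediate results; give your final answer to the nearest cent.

€29477.04

D_1 = 2433.72000
D_2 = 2903.42796
D_3 = 3463.78956
Terminal value at year 3: TV = D_3×(1+g_2)/(r−g_2) = 3564.23945/0.107 = 33310.64910
P_0 = D_1/(1+r)^1 + D_2/(1+r)^2 + D_3/(1+r)^3 + TV/(1+r)^3
    = 2142.35915 + 2249.85429 + 2362.74310 + 22722.08088 = 29477.03743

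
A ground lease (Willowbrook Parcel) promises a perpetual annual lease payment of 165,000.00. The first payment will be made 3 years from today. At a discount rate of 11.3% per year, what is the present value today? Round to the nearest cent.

Value at end of year 2: C / r = 165,000.00 / 0.113 = 1,460,176.9912
Discount to today: PV = 1,460,176.9912 / (1 + 0.113)^2 = 1,460,176.9912 / 1.238769 = 1,178,732.27

1178732.27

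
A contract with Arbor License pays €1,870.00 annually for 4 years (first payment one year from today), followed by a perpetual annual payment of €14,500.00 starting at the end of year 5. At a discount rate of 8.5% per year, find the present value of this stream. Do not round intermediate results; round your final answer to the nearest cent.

PV of 4-year annuity: €1,870.00 × [1 − (1+0.085)^−4] / 0.085 = 6125.36575
Perpetuity value at year 4: €14,500.00 / 0.085 = 170588.23529
PV of perpetuity: 170588.23529 / (1+0.085)^4 = 123092.08379
Total PV = 6125.36575 + 123092.08379 = 129217.44953

€129217.45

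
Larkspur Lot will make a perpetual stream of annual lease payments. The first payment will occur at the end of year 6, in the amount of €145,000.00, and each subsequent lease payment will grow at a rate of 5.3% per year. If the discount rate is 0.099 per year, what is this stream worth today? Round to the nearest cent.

€1966172.91

Value at end of year 5: C₁ / (r − g) = €145,000.00 / (0.099 − 0.053) = €3,152,173.9130
Discount to today: PV = €3,152,173.9130 / (1 + 0.099)^5 = €3,152,173.9130 / 1.603203 = €1,966,172.91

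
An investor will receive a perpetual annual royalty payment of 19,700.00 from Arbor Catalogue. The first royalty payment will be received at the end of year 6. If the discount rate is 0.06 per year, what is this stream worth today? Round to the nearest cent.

245349.77

Value at end of year 5: C / r = 19,700.00 / 0.06 = 328,333.3333
Discount to today: PV = 328,333.3333 / (1 + 0.06)^5 = 328,333.3333 / 1.338226 = 245,349.77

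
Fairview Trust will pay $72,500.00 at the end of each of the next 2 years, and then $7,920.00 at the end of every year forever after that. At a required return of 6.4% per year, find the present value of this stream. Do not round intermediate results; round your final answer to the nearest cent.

$241490.12

PV of 2-year annuity: $72,500.00 × [1 − (1+0.064)^−2] / 0.064 = 132179.60314
Perpetuity value at year 2: $7,920.00 / 0.064 = 123750.00000
PV of perpetuity: 123750.00000 / (1+0.064)^2 = 109310.51784
Total PV = 132179.60314 + 109310.51784 = 241490.12098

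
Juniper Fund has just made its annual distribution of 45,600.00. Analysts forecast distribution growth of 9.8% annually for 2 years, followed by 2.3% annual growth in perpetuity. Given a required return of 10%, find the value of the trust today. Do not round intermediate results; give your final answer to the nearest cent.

694578.98

D_1 = 50068.80000
D_2 = 54975.54240
Terminal value at year 2: TV = D_2×(1+g_2)/(r−g_2) = 56239.97988/0.077 = 730389.34903
P_0 = D_1/(1+r)^1 + D_2/(1+r)^2 + TV/(1+r)^2
    = 45517.09091 + 45434.33256 + 603627.56118 = 694578.98465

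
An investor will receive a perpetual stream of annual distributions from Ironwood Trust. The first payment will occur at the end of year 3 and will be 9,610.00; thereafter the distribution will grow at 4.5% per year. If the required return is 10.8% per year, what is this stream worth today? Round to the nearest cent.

Value at end of year 2: C₁ / (r − g) = 9,610.00 / (0.108 − 0.045) = 152,539.6825
Discount to today: PV = 152,539.6825 / (1 + 0.108)^2 = 152,539.6825 / 1.227664 = 124,251.98

124251.98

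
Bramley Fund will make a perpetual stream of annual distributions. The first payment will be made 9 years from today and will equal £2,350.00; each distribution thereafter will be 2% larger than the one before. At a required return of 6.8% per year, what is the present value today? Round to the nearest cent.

Value at end of year 8: C₁ / (r − g) = £2,350.00 / (0.068 − 0.02) = £48,958.3333
Discount to today: PV = £48,958.3333 / (1 + 0.068)^8 = £48,958.3333 / 1.692661 = £28,923.88

£28923.88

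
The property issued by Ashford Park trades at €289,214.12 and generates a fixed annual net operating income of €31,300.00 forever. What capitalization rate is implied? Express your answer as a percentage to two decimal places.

P = C/r ⇒ r = C/P = €31,300.00/€289,214.12 = 0.108224

10.82%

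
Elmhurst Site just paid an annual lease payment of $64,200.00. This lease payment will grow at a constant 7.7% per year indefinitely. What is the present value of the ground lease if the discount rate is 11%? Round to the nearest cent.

$2095254.55

D₁ = D₀ × (1 + g) = $64,200.00 × 1.077 = $69,143.4000
Growing perpetuity: P = D₁ / (r − g) = $69,143.4000 / (0.11 − 0.077) = $2,095,254.55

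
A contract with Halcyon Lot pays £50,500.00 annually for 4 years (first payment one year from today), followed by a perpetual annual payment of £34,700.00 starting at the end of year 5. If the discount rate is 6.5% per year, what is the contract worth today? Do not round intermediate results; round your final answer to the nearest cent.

£587973.77

PV of 4-year annuity: £50,500.00 × [1 − (1+0.065)^−4] / 0.065 = 173002.82938
Perpetuity value at year 4: £34,700.00 / 0.065 = 533846.15385
PV of perpetuity: 533846.15385 / (1+0.065)^4 = 414970.94237
Total PV = 173002.82938 + 414970.94237 = 587973.77175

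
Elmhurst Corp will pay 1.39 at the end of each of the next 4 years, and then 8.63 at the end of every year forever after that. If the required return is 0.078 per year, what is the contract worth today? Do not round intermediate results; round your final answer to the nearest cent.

PV of 4-year annuity: 1.39 × [1 − (1+0.078)^−4] / 0.078 = 4.62443
Perpetuity value at year 4: 8.63 / 0.078 = 110.64103
PV of perpetuity: 110.64103 / (1+0.078)^4 = 81.92966
Total PV = 4.62443 + 81.92966 = 86.55409

86.55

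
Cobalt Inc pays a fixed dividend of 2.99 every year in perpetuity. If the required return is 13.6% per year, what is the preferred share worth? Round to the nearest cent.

21.99

Level perpetuity: PV = C / r = 2.99 / 0.136 = 21.99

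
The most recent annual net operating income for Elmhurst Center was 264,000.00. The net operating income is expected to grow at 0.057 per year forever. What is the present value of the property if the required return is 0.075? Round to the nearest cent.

D₁ = D₀ × (1 + g) = 264,000.00 × 1.057 = 279,048.0000
Growing perpetuity: P = D₁ / (r − g) = 279,048.0000 / (0.075 − 0.057) = 15,502,666.67

15502666.67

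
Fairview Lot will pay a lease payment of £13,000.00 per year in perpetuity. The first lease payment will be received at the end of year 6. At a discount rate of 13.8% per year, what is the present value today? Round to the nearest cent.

£49357.48

Value at end of year 5: C / r = £13,000.00 / 0.138 = £94,202.8986
Discount to today: PV = £94,202.8986 / (1 + 0.138)^5 = £94,202.8986 / 1.908584 = £49,357.48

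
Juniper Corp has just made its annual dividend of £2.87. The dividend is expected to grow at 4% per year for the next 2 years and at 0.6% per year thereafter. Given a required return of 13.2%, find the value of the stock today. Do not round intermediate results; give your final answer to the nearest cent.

D_1 = 2.98480
D_2 = 3.10419
Terminal value at year 2: TV = D_2×(1+g_2)/(r−g_2) = 3.12282/0.126 = 24.78426
P_0 = D_1/(1+r)^1 + D_2/(1+r)^2 + TV/(1+r)^2
    = 2.63675 + 2.42246 + 19.34119 = 24.40039

£24.40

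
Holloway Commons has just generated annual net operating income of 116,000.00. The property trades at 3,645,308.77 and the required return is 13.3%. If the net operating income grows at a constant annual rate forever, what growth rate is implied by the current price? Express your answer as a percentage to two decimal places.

P = D₀(1+g)/(r−g) ⇒ P(r−g) = D₀(1+g) ⇒ g(P+D₀) = P·r − D₀
g = (P·r − D₀)/(P + D₀) = (3,645,308.77×0.133 − 116,000.00) / (3,645,308.77 + 116,000.00) = 0.098058

9.81%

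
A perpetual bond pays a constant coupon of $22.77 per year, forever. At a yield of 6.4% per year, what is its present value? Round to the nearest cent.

$355.78

Level perpetuity: PV = C / r = $22.77 / 0.064 = $355.78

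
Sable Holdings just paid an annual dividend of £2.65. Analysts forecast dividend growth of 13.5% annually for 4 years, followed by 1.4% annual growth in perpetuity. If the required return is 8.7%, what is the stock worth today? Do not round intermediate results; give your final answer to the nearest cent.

D_1 = 3.00775
D_2 = 3.41380
D_3 = 3.87466
D_4 = 4.39774
Terminal value at year 4: TV = D_4×(1+g_2)/(r−g_2) = 4.45931/0.073 = 61.08638
P_0 = D_1/(1+r)^1 + D_2/(1+r)^2 + D_3/(1+r)^3 + D_4/(1+r)^4 + TV/(1+r)^4
    = 2.76702 + 2.88921 + 3.01679 + 3.15000 + 43.75485 = 55.57787

£55.58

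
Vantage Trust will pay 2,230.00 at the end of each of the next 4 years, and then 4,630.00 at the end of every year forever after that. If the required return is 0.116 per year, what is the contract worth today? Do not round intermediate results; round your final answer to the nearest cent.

32562.31

PV of 4-year annuity: 2,230.00 × [1 − (1+0.116)^−4] / 0.116 = 6830.74853
Perpetuity value at year 4: 4,630.00 / 0.116 = 39913.79310
PV of perpetuity: 39913.79310 / (1+0.116)^4 = 25731.56633
Total PV = 6830.74853 + 25731.56633 = 32562.31486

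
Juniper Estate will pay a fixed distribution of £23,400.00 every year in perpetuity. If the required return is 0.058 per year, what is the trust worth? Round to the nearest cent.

Level perpetuity: PV = C / r = £23,400.00 / 0.058 = £403,448.28

£403448.28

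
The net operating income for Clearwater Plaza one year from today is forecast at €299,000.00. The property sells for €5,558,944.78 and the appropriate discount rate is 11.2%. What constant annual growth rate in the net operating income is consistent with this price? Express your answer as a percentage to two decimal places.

5.82%

P = D₁/(r−g) ⇒ g = r − D₁/P = 0.112 − €299,000.00/€5,558,944.78 = 0.058213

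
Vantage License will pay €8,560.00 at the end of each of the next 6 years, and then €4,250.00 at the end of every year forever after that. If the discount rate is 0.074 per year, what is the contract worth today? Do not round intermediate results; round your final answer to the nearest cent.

PV of 6-year annuity: €8,560.00 × [1 − (1+0.074)^−6] / 0.074 = 40302.57930
Perpetuity value at year 6: €4,250.00 / 0.074 = 57432.43243
PV of perpetuity: 57432.43243 / (1+0.074)^6 = 37422.39014
Total PV = 40302.57930 + 37422.39014 = 77724.96944

€77724.97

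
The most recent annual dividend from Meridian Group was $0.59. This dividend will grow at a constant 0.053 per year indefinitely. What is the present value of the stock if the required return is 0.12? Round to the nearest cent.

D₁ = D₀ × (1 + g) = $0.59 × 1.053 = $0.6213
Growing perpetuity: P = D₁ / (r − g) = $0.6213 / (0.12 − 0.053) = $9.27

$9.27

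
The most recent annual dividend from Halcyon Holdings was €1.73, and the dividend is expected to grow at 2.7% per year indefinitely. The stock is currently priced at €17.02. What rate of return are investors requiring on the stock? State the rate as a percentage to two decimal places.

D₁ = €1.73 × 1.027 = €1.7767
P = D₁/(r − g) ⇒ r = D₁/P + g = €1.7767/€17.02 + 0.027 = 0.104390 + 0.027 = 0.131390

13.14%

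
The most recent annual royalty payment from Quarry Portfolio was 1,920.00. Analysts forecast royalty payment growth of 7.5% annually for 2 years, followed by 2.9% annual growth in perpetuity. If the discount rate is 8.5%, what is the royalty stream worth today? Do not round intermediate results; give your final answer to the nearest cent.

D_1 = 2064.00000
D_2 = 2218.80000
Terminal value at year 2: TV = D_2×(1+g_2)/(r−g_2) = 2283.14520/0.056 = 40770.45000
P_0 = D_1/(1+r)^1 + D_2/(1+r)^2 + TV/(1+r)^2
    = 1902.30415 + 1884.77139 + 34632.67430 = 38419.74984

38419.75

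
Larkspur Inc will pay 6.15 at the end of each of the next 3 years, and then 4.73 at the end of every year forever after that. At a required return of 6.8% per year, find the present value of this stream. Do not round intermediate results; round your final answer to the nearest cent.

73.30

PV of 3-year annuity: 6.15 × [1 − (1+0.068)^−3] / 0.068 = 16.19870
Perpetuity value at year 3: 4.73 / 0.068 = 69.55882
PV of perpetuity: 69.55882 / (1+0.068)^3 = 57.10031
Total PV = 16.19870 + 57.10031 = 73.29901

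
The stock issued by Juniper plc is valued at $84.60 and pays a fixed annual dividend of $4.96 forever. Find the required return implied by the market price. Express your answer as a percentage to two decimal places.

5.86%

P = C/r ⇒ r = C/P = $4.96/$84.60 = 0.058629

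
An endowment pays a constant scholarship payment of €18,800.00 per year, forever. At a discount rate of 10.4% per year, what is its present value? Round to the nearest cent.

Level perpetuity: PV = C / r = €18,800.00 / 0.104 = €180,769.23

€180769.23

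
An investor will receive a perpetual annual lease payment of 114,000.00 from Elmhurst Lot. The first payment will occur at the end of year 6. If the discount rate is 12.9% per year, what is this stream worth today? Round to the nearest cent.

Value at end of year 5: C / r = 114,000.00 / 0.129 = 883,720.9302
Discount to today: PV = 883,720.9302 / (1 + 0.129)^5 = 883,720.9302 / 1.834297 = 481,776.30

481776.30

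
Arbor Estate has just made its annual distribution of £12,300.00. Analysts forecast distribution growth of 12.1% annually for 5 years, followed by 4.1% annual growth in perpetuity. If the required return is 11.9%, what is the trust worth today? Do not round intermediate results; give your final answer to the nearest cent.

D_1 = 13788.30000
D_2 = 15456.68430
D_3 = 17326.94310
D_4 = 19423.50322
D_5 = 21773.74710
Terminal value at year 5: TV = D_5×(1+g_2)/(r−g_2) = 22666.47074/0.078 = 290595.77866
P_0 = D_1/(1+r)^1 + D_2/(1+r)^2 + D_3/(1+r)^3 + D_4/(1+r)^4 + D_5/(1+r)^5 + TV/(1+r)^5
    = 12321.98391 + 12344.00712 + 12366.06969 + 12388.17169 + 12410.31319 + 165629.94917 = 227460.49478

£227460.49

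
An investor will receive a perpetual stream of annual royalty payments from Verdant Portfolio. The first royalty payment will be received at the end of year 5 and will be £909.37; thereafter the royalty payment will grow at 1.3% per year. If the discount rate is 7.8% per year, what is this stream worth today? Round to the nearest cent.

£10359.82

Value at end of year 4: C₁ / (r − g) = £909.37 / (0.078 − 0.013) = £13,990.3077
Discount to today: PV = £13,990.3077 / (1 + 0.078)^4 = £13,990.3077 / 1.350439 = £10,359.82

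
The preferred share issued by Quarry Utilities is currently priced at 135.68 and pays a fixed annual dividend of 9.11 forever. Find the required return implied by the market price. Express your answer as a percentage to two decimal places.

6.71%

P = C/r ⇒ r = C/P = 9.11/135.68 = 0.067143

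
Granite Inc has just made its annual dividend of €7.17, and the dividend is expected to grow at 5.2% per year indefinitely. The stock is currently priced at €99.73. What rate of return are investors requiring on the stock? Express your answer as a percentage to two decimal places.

D₁ = €7.17 × 1.052 = €7.5428
P = D₁/(r − g) ⇒ r = D₁/P + g = €7.5428/€99.73 + 0.052 = 0.075633 + 0.052 = 0.127633

12.76%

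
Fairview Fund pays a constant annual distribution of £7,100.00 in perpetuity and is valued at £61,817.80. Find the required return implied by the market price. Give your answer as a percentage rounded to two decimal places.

P = C/r ⇒ r = C/P = £7,100.00/£61,817.80 = 0.114854

11.49%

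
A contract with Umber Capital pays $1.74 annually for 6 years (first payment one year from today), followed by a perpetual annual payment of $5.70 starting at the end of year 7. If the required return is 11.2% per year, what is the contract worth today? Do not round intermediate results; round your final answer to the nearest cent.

$34.24

PV of 6-year annuity: $1.74 × [1 − (1+0.112)^−6] / 0.112 = 7.31892
Perpetuity value at year 6: $5.70 / 0.112 = 50.89286
PV of perpetuity: 50.89286 / (1+0.112)^6 = 26.91709
Total PV = 7.31892 + 26.91709 = 34.23601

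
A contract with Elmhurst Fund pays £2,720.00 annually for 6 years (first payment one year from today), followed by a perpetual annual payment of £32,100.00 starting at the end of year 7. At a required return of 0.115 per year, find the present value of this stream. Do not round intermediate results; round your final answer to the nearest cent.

PV of 6-year annuity: £2,720.00 × [1 − (1+0.115)^−6] / 0.115 = 11343.19977
Perpetuity value at year 6: £32,100.00 / 0.115 = 279130.43478
PV of perpetuity: 279130.43478 / (1+0.115)^6 = 145263.99632
Total PV = 11343.19977 + 145263.99632 = 156607.19609

£156607.20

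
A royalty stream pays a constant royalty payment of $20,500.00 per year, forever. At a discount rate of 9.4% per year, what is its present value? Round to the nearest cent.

Level perpetuity: PV = C / r = $20,500.00 / 0.094 = $218,085.11

$218085.11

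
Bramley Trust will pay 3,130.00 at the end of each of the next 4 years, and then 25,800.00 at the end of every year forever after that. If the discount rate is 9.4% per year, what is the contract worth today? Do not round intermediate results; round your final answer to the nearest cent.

201663.87

PV of 4-year annuity: 3,130.00 × [1 − (1+0.094)^−4] / 0.094 = 10051.92787
Perpetuity value at year 4: 25,800.00 / 0.094 = 274468.08511
PV of perpetuity: 274468.08511 / (1+0.094)^4 = 191611.93841
Total PV = 10051.92787 + 191611.93841 = 201663.86629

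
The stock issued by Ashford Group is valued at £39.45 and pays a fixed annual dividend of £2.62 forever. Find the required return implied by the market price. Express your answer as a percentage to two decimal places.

6.64%

P = C/r ⇒ r = C/P = £2.62/£39.45 = 0.066413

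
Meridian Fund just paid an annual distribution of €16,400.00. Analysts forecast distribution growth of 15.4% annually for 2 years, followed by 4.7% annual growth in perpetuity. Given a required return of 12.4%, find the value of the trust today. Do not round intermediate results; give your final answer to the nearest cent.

€269184.89

D_1 = 18925.60000
D_2 = 21840.14240
Terminal value at year 2: TV = D_2×(1+g_2)/(r−g_2) = 22866.62909/0.077 = 296969.20900
P_0 = D_1/(1+r)^1 + D_2/(1+r)^2 + TV/(1+r)^2
    = 16837.72242 + 17287.12782 + 235060.03676 = 269184.88700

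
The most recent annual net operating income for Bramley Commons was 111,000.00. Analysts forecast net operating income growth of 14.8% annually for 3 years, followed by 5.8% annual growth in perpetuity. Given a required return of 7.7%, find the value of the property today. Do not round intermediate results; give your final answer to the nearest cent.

7864587.07

D_1 = 127428.00000
D_2 = 146287.34400
D_3 = 167937.87091
Terminal value at year 3: TV = D_3×(1+g_2)/(r−g_2) = 177678.26742/0.019 = 9351487.75921
P_0 = D_1/(1+r)^1 + D_2/(1+r)^2 + D_3/(1+r)^3 + TV/(1+r)^3
    = 118317.54875 + 126117.49857 + 134431.65122 + 7485720.36771 = 7864587.06624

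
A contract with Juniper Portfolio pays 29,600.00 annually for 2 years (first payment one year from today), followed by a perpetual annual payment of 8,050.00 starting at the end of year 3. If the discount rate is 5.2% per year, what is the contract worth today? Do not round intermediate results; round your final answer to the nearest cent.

194764.72

PV of 2-year annuity: 29,600.00 × [1 − (1+0.052)^−2] / 0.052 = 54882.96780
Perpetuity value at year 2: 8,050.00 / 0.052 = 154807.69231
PV of perpetuity: 154807.69231 / (1+0.052)^2 = 139881.75005
Total PV = 54882.96780 + 139881.75005 = 194764.71785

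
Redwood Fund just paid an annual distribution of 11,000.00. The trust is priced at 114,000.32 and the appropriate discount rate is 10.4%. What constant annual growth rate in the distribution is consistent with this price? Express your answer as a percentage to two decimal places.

P = D₀(1+g)/(r−g) ⇒ P(r−g) = D₀(1+g) ⇒ g(P+D₀) = P·r − D₀
g = (P·r − D₀)/(P + D₀) = (114,000.32×0.104 − 11,000.00) / (114,000.32 + 11,000.00) = 0.006848

0.68%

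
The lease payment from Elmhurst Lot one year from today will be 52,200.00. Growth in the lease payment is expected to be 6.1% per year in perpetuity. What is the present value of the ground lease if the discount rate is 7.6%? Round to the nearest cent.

3480000.00

Growing perpetuity: P = D₁ / (r − g) = 52,200.0000 / (0.076 − 0.061) = 3,480,000.00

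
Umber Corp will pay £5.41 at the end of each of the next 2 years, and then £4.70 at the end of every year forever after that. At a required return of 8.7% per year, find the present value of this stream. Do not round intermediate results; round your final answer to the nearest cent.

PV of 2-year annuity: £5.41 × [1 − (1+0.087)^−2] / 0.087 = 9.55566
Perpetuity value at year 2: £4.70 / 0.087 = 54.02299
PV of perpetuity: 54.02299 / (1+0.087)^2 = 45.72140
Total PV = 9.55566 + 45.72140 = 55.27706

£55.28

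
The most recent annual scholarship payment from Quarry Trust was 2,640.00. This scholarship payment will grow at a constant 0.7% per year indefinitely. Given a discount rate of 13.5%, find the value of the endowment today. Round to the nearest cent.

D₁ = D₀ × (1 + g) = 2,640.00 × 1.007 = 2,658.4800
Growing perpetuity: P = D₁ / (r − g) = 2,658.4800 / (0.135 − 0.007) = 20,769.38

20769.38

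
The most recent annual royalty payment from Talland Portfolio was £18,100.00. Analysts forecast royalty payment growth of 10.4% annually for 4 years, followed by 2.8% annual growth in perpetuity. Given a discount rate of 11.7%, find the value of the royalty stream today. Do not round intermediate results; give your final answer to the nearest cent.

£269818.93

D_1 = 19982.40000
D_2 = 22060.56960
D_3 = 24354.86884
D_4 = 26887.77520
Terminal value at year 4: TV = D_4×(1+g_2)/(r−g_2) = 27640.63290/0.089 = 310568.90902
P_0 = D_1/(1+r)^1 + D_2/(1+r)^2 + D_3/(1+r)^3 + D_4/(1+r)^4 + TV/(1+r)^4
    = 17889.34646 + 17681.14458 + 17475.36582 + 17271.98197 + 199501.09512 = 269818.93395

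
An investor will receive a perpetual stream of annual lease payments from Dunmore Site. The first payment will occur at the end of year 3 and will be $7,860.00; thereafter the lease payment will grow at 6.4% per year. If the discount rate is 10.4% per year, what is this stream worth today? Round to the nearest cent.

Value at end of year 2: C₁ / (r − g) = $7,860.00 / (0.104 − 0.064) = $196,500.0000
Discount to today: PV = $196,500.0000 / (1 + 0.104)^2 = $196,500.0000 / 1.218816 = $161,222.04

$161222.04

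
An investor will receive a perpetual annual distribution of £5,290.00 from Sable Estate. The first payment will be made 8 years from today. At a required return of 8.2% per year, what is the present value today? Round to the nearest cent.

Value at end of year 7: C / r = £5,290.00 / 0.082 = £64,512.1951
Discount to today: PV = £64,512.1951 / (1 + 0.082)^7 = £64,512.1951 / 1.736164 = £37,157.89

£37157.89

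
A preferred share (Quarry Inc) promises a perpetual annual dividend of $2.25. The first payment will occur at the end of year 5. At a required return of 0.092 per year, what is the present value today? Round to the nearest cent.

$17.20

Value at end of year 4: C / r = $2.25 / 0.092 = $24.4565
Discount to today: PV = $24.4565 / (1 + 0.092)^4 = $24.4565 / 1.421970 = $17.20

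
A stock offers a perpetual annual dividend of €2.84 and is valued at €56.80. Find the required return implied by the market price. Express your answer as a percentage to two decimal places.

P = C/r ⇒ r = C/P = €2.84/€56.80 = 0.050000

5.00%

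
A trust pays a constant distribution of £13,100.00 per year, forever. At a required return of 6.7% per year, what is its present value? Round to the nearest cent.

Level perpetuity: PV = C / r = £13,100.00 / 0.067 = £195,522.39

£195522.39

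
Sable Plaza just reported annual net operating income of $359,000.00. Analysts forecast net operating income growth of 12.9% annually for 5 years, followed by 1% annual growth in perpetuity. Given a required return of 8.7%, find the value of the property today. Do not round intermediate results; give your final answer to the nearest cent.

$7705869.43

D_1 = 405311.00000
D_2 = 457596.11900
D_3 = 516626.01835
D_4 = 583270.77472
D_5 = 658512.70466
Terminal value at year 5: TV = D_5×(1+g_2)/(r−g_2) = 665097.83170/0.077 = 8637634.17797
P_0 = D_1/(1+r)^1 + D_2/(1+r)^2 + D_3/(1+r)^3 + D_4/(1+r)^4 + D_5/(1+r)^5 + TV/(1+r)^5
    = 372871.20515 + 387278.37223 + 402242.20998 + 417784.22729 + 433926.76414 + 5691766.64646 = 7705869.42525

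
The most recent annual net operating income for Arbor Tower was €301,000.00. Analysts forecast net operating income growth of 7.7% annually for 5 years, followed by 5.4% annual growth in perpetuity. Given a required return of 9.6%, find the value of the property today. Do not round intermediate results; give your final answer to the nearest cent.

€8349749.30

D_1 = 324177.00000
D_2 = 349138.62900
D_3 = 376022.30343
D_4 = 404976.02080
D_5 = 436159.17440
Terminal value at year 5: TV = D_5×(1+g_2)/(r−g_2) = 459711.76982/0.042 = 10945518.32896
P_0 = D_1/(1+r)^1 + D_2/(1+r)^2 + D_3/(1+r)^3 + D_4/(1+r)^4 + D_5/(1+r)^5 + TV/(1+r)^5
    = 295781.93431 + 290654.32778 + 285615.61224 + 280664.24670 + 275798.71688 + 6921234.46646 = 8349749.30438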